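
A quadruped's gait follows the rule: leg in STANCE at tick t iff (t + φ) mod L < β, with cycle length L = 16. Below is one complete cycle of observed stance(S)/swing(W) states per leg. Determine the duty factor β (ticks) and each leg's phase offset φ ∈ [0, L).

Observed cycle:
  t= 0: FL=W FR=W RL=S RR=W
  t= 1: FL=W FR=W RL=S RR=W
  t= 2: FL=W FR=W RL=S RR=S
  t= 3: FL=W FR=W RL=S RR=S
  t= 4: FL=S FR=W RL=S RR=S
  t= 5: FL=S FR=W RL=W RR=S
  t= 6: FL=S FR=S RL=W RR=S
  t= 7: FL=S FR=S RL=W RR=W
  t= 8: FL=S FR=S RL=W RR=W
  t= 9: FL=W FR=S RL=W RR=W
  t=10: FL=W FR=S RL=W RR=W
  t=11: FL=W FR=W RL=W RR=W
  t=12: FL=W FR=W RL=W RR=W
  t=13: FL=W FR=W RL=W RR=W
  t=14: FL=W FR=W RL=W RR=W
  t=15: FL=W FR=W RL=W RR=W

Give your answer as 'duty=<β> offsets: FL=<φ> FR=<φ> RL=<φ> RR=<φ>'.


duty β = stance ticks per leg = 5
FL: stance ticks = 5; W→S at t=4 → φ=12
FR: stance ticks = 5; W→S at t=6 → φ=10
RL: stance ticks = 5; W→S at t=0 → φ=0
RR: stance ticks = 5; W→S at t=2 → φ=14

duty=5 offsets: FL=12 FR=10 RL=0 RR=14


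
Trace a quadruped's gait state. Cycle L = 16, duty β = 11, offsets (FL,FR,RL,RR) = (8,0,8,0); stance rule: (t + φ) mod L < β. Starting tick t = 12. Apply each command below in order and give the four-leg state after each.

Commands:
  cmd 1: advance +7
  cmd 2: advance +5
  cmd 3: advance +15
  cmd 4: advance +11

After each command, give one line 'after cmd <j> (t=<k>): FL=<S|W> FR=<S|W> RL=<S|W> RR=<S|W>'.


after cmd 1 (t=19): FL=W FR=S RL=W RR=S
after cmd 2 (t=24): FL=S FR=S RL=S RR=S
after cmd 3 (t=39): FL=W FR=S RL=W RR=S
after cmd 4 (t=50): FL=S FR=S RL=S RR=S

start t=12: FL=S FR=W RL=S RR=W
cmd 1: advance +7 → t=19, phase=(11,3,11,3) → FL=W FR=S RL=W RR=S
cmd 2: advance +5 → t=24, phase=(0,8,0,8) → FL=S FR=S RL=S RR=S
cmd 3: advance +15 → t=39, phase=(15,7,15,7) → FL=W FR=S RL=W RR=S
cmd 4: advance +11 → t=50, phase=(10,2,10,2) → FL=S FR=S RL=S RR=S


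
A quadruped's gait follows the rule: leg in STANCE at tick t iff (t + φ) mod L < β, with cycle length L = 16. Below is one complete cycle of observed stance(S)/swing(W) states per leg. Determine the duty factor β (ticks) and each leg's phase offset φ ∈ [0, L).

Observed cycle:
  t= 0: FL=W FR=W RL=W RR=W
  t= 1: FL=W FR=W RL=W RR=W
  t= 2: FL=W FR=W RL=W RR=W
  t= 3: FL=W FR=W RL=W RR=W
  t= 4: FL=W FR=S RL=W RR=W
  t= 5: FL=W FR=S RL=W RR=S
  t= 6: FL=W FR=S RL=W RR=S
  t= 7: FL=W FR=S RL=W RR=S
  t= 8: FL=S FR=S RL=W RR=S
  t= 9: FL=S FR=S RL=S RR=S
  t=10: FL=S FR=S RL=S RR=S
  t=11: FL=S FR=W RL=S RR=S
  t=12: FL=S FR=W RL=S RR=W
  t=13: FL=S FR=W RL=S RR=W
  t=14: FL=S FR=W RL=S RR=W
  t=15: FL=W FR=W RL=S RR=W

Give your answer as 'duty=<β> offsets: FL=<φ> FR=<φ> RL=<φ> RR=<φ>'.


duty β = stance ticks per leg = 7
FL: stance ticks = 7; W→S at t=8 → φ=8
FR: stance ticks = 7; W→S at t=4 → φ=12
RL: stance ticks = 7; W→S at t=9 → φ=7
RR: stance ticks = 7; W→S at t=5 → φ=11

duty=7 offsets: FL=8 FR=12 RL=7 RR=11


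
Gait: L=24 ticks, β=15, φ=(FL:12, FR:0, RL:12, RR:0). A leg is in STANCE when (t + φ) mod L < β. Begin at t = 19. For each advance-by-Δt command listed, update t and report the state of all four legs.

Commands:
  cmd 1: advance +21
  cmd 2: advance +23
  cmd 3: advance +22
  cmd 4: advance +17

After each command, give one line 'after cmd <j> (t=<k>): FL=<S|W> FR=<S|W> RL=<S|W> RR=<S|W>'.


start t=19: FL=S FR=W RL=S RR=W
cmd 1: advance +21 → t=40, phase=(4,16,4,16) → FL=S FR=W RL=S RR=W
cmd 2: advance +23 → t=63, phase=(3,15,3,15) → FL=S FR=W RL=S RR=W
cmd 3: advance +22 → t=85, phase=(1,13,1,13) → FL=S FR=S RL=S RR=S
cmd 4: advance +17 → t=102, phase=(18,6,18,6) → FL=W FR=S RL=W RR=S

after cmd 1 (t=40): FL=S FR=W RL=S RR=W
after cmd 2 (t=63): FL=S FR=W RL=S RR=W
after cmd 3 (t=85): FL=S FR=S RL=S RR=S
after cmd 4 (t=102): FL=W FR=S RL=W RR=S


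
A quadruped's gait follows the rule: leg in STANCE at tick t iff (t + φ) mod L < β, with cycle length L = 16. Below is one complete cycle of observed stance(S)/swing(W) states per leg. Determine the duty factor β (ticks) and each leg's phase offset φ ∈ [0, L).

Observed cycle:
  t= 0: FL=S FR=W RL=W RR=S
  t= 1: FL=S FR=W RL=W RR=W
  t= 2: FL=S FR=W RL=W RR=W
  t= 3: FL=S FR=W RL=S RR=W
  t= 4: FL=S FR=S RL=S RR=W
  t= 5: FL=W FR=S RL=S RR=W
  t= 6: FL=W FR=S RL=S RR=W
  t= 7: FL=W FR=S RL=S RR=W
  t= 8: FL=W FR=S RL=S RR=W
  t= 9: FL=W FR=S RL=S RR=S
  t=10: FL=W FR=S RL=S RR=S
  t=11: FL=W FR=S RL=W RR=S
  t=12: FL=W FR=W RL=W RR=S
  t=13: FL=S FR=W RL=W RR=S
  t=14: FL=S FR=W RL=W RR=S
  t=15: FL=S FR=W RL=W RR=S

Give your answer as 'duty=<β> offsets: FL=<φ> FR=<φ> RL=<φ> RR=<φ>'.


duty β = stance ticks per leg = 8
FL: stance ticks = 8; W→S at t=13 → φ=3
FR: stance ticks = 8; W→S at t=4 → φ=12
RL: stance ticks = 8; W→S at t=3 → φ=13
RR: stance ticks = 8; W→S at t=9 → φ=7

duty=8 offsets: FL=3 FR=12 RL=13 RR=7


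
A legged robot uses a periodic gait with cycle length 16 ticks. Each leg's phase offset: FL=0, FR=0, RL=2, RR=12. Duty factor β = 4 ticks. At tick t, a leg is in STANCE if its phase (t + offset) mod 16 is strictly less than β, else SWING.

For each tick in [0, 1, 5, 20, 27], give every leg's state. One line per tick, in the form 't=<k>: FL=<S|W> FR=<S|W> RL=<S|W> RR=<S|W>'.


t=0: FL=S FR=S RL=S RR=W
t=1: FL=S FR=S RL=S RR=W
t=5: FL=W FR=W RL=W RR=S
t=20: FL=W FR=W RL=W RR=S
t=27: FL=W FR=W RL=W RR=W

t=0: phase=(0,0,2,12) vs β=4 → FL=S FR=S RL=S RR=W
t=1: phase=(1,1,3,13) vs β=4 → FL=S FR=S RL=S RR=W
t=5: phase=(5,5,7,1) vs β=4 → FL=W FR=W RL=W RR=S
t=20: phase=(4,4,6,0) vs β=4 → FL=W FR=W RL=W RR=S
t=27: phase=(11,11,13,7) vs β=4 → FL=W FR=W RL=W RR=W


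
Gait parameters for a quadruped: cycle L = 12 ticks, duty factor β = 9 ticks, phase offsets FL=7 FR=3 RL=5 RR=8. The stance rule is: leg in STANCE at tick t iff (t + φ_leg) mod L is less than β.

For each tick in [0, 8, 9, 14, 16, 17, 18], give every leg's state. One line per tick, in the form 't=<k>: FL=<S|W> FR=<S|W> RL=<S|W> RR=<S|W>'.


t=0: phase=(7,3,5,8) vs β=9 → FL=S FR=S RL=S RR=S
t=8: phase=(3,11,1,4) vs β=9 → FL=S FR=W RL=S RR=S
t=9: phase=(4,0,2,5) vs β=9 → FL=S FR=S RL=S RR=S
t=14: phase=(9,5,7,10) vs β=9 → FL=W FR=S RL=S RR=W
t=16: phase=(11,7,9,0) vs β=9 → FL=W FR=S RL=W RR=S
t=17: phase=(0,8,10,1) vs β=9 → FL=S FR=S RL=W RR=S
t=18: phase=(1,9,11,2) vs β=9 → FL=S FR=W RL=W RR=S

t=0: FL=S FR=S RL=S RR=S
t=8: FL=S FR=W RL=S RR=S
t=9: FL=S FR=S RL=S RR=S
t=14: FL=W FR=S RL=S RR=W
t=16: FL=W FR=S RL=W RR=S
t=17: FL=S FR=S RL=W RR=S
t=18: FL=S FR=W RL=W RR=S


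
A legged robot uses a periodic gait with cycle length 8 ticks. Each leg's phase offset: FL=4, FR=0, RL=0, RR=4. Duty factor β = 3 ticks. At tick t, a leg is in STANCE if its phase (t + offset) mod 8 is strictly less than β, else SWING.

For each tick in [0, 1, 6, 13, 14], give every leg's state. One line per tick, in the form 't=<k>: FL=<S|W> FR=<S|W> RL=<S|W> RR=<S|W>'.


t=0: FL=W FR=S RL=S RR=W
t=1: FL=W FR=S RL=S RR=W
t=6: FL=S FR=W RL=W RR=S
t=13: FL=S FR=W RL=W RR=S
t=14: FL=S FR=W RL=W RR=S

t=0: phase=(4,0,0,4) vs β=3 → FL=W FR=S RL=S RR=W
t=1: phase=(5,1,1,5) vs β=3 → FL=W FR=S RL=S RR=W
t=6: phase=(2,6,6,2) vs β=3 → FL=S FR=W RL=W RR=S
t=13: phase=(1,5,5,1) vs β=3 → FL=S FR=W RL=W RR=S
t=14: phase=(2,6,6,2) vs β=3 → FL=S FR=W RL=W RR=S


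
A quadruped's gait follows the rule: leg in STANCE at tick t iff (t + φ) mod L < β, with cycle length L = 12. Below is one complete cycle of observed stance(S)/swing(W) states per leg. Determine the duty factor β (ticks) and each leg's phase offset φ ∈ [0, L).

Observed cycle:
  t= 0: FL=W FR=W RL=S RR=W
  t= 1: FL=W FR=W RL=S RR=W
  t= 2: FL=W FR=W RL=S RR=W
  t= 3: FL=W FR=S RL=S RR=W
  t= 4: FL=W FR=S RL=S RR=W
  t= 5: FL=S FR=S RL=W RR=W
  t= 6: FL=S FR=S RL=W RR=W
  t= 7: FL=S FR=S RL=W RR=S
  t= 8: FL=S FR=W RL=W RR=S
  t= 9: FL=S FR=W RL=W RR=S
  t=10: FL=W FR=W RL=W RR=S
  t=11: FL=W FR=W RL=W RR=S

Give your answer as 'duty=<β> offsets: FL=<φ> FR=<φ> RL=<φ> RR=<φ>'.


duty β = stance ticks per leg = 5
FL: stance ticks = 5; W→S at t=5 → φ=7
FR: stance ticks = 5; W→S at t=3 → φ=9
RL: stance ticks = 5; W→S at t=0 → φ=0
RR: stance ticks = 5; W→S at t=7 → φ=5

duty=5 offsets: FL=7 FR=9 RL=0 RR=5


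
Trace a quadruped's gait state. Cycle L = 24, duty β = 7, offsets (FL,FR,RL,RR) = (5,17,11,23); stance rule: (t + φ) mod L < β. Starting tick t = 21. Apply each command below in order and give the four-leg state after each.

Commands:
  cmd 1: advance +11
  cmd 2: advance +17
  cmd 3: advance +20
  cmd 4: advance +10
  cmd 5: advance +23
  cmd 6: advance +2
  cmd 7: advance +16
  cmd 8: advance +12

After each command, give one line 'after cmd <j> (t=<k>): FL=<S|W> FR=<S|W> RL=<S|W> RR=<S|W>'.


start t=21: FL=S FR=W RL=W RR=W
cmd 1: advance +11 → t=32, phase=(13,1,19,7) → FL=W FR=S RL=W RR=W
cmd 2: advance +17 → t=49, phase=(6,18,12,0) → FL=S FR=W RL=W RR=S
cmd 3: advance +20 → t=69, phase=(2,14,8,20) → FL=S FR=W RL=W RR=W
cmd 4: advance +10 → t=79, phase=(12,0,18,6) → FL=W FR=S RL=W RR=S
cmd 5: advance +23 → t=102, phase=(11,23,17,5) → FL=W FR=W RL=W RR=S
cmd 6: advance +2 → t=104, phase=(13,1,19,7) → FL=W FR=S RL=W RR=W
cmd 7: advance +16 → t=120, phase=(5,17,11,23) → FL=S FR=W RL=W RR=W
cmd 8: advance +12 → t=132, phase=(17,5,23,11) → FL=W FR=S RL=W RR=W

after cmd 1 (t=32): FL=W FR=S RL=W RR=W
after cmd 2 (t=49): FL=S FR=W RL=W RR=S
after cmd 3 (t=69): FL=S FR=W RL=W RR=W
after cmd 4 (t=79): FL=W FR=S RL=W RR=S
after cmd 5 (t=102): FL=W FR=W RL=W RR=S
after cmd 6 (t=104): FL=W FR=S RL=W RR=W
after cmd 7 (t=120): FL=S FR=W RL=W RR=W
after cmd 8 (t=132): FL=W FR=S RL=W RR=W


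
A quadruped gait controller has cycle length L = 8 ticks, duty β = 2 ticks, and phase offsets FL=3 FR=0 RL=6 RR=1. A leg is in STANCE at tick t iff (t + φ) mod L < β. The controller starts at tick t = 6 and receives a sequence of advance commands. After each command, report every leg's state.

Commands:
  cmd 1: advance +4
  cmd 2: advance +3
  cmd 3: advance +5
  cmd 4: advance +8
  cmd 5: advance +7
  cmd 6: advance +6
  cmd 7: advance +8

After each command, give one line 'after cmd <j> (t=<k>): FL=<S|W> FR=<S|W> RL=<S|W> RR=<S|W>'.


start t=6: FL=S FR=W RL=W RR=W
cmd 1: advance +4 → t=10, phase=(5,2,0,3) → FL=W FR=W RL=S RR=W
cmd 2: advance +3 → t=13, phase=(0,5,3,6) → FL=S FR=W RL=W RR=W
cmd 3: advance +5 → t=18, phase=(5,2,0,3) → FL=W FR=W RL=S RR=W
cmd 4: advance +8 → t=26, phase=(5,2,0,3) → FL=W FR=W RL=S RR=W
cmd 5: advance +7 → t=33, phase=(4,1,7,2) → FL=W FR=S RL=W RR=W
cmd 6: advance +6 → t=39, phase=(2,7,5,0) → FL=W FR=W RL=W RR=S
cmd 7: advance +8 → t=47, phase=(2,7,5,0) → FL=W FR=W RL=W RR=S

after cmd 1 (t=10): FL=W FR=W RL=S RR=W
after cmd 2 (t=13): FL=S FR=W RL=W RR=W
after cmd 3 (t=18): FL=W FR=W RL=S RR=W
after cmd 4 (t=26): FL=W FR=W RL=S RR=W
after cmd 5 (t=33): FL=W FR=S RL=W RR=W
after cmd 6 (t=39): FL=W FR=W RL=W RR=S
after cmd 7 (t=47): FL=W FR=W RL=W RR=S


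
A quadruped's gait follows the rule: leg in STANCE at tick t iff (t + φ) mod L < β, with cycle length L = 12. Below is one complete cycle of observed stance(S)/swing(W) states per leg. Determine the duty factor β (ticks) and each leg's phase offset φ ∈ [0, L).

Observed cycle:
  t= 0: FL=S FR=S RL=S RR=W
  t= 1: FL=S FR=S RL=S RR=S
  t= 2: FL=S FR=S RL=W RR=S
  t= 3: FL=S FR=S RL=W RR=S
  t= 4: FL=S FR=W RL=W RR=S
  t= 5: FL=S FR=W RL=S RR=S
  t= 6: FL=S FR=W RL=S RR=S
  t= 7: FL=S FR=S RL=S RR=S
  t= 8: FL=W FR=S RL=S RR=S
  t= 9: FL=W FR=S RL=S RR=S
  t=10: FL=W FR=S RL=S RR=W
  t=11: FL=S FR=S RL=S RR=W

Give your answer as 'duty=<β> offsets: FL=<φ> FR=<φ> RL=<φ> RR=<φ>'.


duty=9 offsets: FL=1 FR=5 RL=7 RR=11

duty β = stance ticks per leg = 9
FL: stance ticks = 9; W→S at t=11 → φ=1
FR: stance ticks = 9; W→S at t=7 → φ=5
RL: stance ticks = 9; W→S at t=5 → φ=7
RR: stance ticks = 9; W→S at t=1 → φ=11


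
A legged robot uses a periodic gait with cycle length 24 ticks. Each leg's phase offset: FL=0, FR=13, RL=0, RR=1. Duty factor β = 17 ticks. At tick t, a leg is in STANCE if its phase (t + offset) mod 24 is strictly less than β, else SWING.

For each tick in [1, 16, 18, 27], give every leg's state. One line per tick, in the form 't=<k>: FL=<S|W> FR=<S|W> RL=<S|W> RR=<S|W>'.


t=1: FL=S FR=S RL=S RR=S
t=16: FL=S FR=S RL=S RR=W
t=18: FL=W FR=S RL=W RR=W
t=27: FL=S FR=S RL=S RR=S

t=1: phase=(1,14,1,2) vs β=17 → FL=S FR=S RL=S RR=S
t=16: phase=(16,5,16,17) vs β=17 → FL=S FR=S RL=S RR=W
t=18: phase=(18,7,18,19) vs β=17 → FL=W FR=S RL=W RR=W
t=27: phase=(3,16,3,4) vs β=17 → FL=S FR=S RL=S RR=S


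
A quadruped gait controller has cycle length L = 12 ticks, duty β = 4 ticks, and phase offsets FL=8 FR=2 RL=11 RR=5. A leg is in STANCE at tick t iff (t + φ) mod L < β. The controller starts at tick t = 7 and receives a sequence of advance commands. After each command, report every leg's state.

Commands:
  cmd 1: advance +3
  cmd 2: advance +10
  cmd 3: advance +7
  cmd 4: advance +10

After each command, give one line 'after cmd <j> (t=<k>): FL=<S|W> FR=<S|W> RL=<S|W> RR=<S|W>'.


after cmd 1 (t=10): FL=W FR=S RL=W RR=S
after cmd 2 (t=20): FL=W FR=W RL=W RR=S
after cmd 3 (t=27): FL=W FR=W RL=S RR=W
after cmd 4 (t=37): FL=W FR=S RL=S RR=W

start t=7: FL=S FR=W RL=W RR=S
cmd 1: advance +3 → t=10, phase=(6,0,9,3) → FL=W FR=S RL=W RR=S
cmd 2: advance +10 → t=20, phase=(4,10,7,1) → FL=W FR=W RL=W RR=S
cmd 3: advance +7 → t=27, phase=(11,5,2,8) → FL=W FR=W RL=S RR=W
cmd 4: advance +10 → t=37, phase=(9,3,0,6) → FL=W FR=S RL=S RR=W


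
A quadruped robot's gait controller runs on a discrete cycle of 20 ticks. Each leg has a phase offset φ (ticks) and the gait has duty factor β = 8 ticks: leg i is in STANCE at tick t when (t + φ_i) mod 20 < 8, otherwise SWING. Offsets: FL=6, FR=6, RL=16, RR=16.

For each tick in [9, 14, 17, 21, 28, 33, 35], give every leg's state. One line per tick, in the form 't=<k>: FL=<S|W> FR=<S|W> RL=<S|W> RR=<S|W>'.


t=9: phase=(15,15,5,5) vs β=8 → FL=W FR=W RL=S RR=S
t=14: phase=(0,0,10,10) vs β=8 → FL=S FR=S RL=W RR=W
t=17: phase=(3,3,13,13) vs β=8 → FL=S FR=S RL=W RR=W
t=21: phase=(7,7,17,17) vs β=8 → FL=S FR=S RL=W RR=W
t=28: phase=(14,14,4,4) vs β=8 → FL=W FR=W RL=S RR=S
t=33: phase=(19,19,9,9) vs β=8 → FL=W FR=W RL=W RR=W
t=35: phase=(1,1,11,11) vs β=8 → FL=S FR=S RL=W RR=W

t=9: FL=W FR=W RL=S RR=S
t=14: FL=S FR=S RL=W RR=W
t=17: FL=S FR=S RL=W RR=W
t=21: FL=S FR=S RL=W RR=W
t=28: FL=W FR=W RL=S RR=S
t=33: FL=W FR=W RL=W RR=W
t=35: FL=S FR=S RL=W RR=W


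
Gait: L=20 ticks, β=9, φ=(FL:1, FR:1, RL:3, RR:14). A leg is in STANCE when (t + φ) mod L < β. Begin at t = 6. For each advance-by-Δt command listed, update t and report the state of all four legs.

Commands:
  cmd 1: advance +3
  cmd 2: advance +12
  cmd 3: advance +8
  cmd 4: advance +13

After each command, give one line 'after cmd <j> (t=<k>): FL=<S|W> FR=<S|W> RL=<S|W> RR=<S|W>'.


start t=6: FL=S FR=S RL=W RR=S
cmd 1: advance +3 → t=9, phase=(10,10,12,3) → FL=W FR=W RL=W RR=S
cmd 2: advance +12 → t=21, phase=(2,2,4,15) → FL=S FR=S RL=S RR=W
cmd 3: advance +8 → t=29, phase=(10,10,12,3) → FL=W FR=W RL=W RR=S
cmd 4: advance +13 → t=42, phase=(3,3,5,16) → FL=S FR=S RL=S RR=W

after cmd 1 (t=9): FL=W FR=W RL=W RR=S
after cmd 2 (t=21): FL=S FR=S RL=S RR=W
after cmd 3 (t=29): FL=W FR=W RL=W RR=S
after cmd 4 (t=42): FL=S FR=S RL=S RR=W


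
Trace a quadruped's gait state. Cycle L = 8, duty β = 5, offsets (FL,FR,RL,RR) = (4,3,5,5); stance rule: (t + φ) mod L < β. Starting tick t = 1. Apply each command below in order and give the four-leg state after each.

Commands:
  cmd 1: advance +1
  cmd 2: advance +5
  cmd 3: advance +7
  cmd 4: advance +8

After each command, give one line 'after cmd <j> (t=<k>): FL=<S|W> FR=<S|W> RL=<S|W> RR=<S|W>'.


after cmd 1 (t=2): FL=W FR=W RL=W RR=W
after cmd 2 (t=7): FL=S FR=S RL=S RR=S
after cmd 3 (t=14): FL=S FR=S RL=S RR=S
after cmd 4 (t=22): FL=S FR=S RL=S RR=S

start t=1: FL=W FR=S RL=W RR=W
cmd 1: advance +1 → t=2, phase=(6,5,7,7) → FL=W FR=W RL=W RR=W
cmd 2: advance +5 → t=7, phase=(3,2,4,4) → FL=S FR=S RL=S RR=S
cmd 3: advance +7 → t=14, phase=(2,1,3,3) → FL=S FR=S RL=S RR=S
cmd 4: advance +8 → t=22, phase=(2,1,3,3) → FL=S FR=S RL=S RR=S


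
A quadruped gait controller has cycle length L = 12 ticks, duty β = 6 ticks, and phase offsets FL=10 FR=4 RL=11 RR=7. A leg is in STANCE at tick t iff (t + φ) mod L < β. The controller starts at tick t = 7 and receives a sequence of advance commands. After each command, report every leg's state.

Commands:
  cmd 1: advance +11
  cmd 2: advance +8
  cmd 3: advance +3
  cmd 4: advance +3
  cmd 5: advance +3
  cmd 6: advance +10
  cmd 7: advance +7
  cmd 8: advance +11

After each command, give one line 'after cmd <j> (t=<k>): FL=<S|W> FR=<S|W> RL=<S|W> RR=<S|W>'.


after cmd 1 (t=18): FL=S FR=W RL=S RR=S
after cmd 2 (t=26): FL=S FR=W RL=S RR=W
after cmd 3 (t=29): FL=S FR=W RL=S RR=S
after cmd 4 (t=32): FL=W FR=S RL=W RR=S
after cmd 5 (t=35): FL=W FR=S RL=W RR=W
after cmd 6 (t=45): FL=W FR=S RL=W RR=S
after cmd 7 (t=52): FL=S FR=W RL=S RR=W
after cmd 8 (t=63): FL=S FR=W RL=S RR=W

start t=7: FL=S FR=W RL=W RR=S
cmd 1: advance +11 → t=18, phase=(4,10,5,1) → FL=S FR=W RL=S RR=S
cmd 2: advance +8 → t=26, phase=(0,6,1,9) → FL=S FR=W RL=S RR=W
cmd 3: advance +3 → t=29, phase=(3,9,4,0) → FL=S FR=W RL=S RR=S
cmd 4: advance +3 → t=32, phase=(6,0,7,3) → FL=W FR=S RL=W RR=S
cmd 5: advance +3 → t=35, phase=(9,3,10,6) → FL=W FR=S RL=W RR=W
cmd 6: advance +10 → t=45, phase=(7,1,8,4) → FL=W FR=S RL=W RR=S
cmd 7: advance +7 → t=52, phase=(2,8,3,11) → FL=S FR=W RL=S RR=W
cmd 8: advance +11 → t=63, phase=(1,7,2,10) → FL=S FR=W RL=S RR=W


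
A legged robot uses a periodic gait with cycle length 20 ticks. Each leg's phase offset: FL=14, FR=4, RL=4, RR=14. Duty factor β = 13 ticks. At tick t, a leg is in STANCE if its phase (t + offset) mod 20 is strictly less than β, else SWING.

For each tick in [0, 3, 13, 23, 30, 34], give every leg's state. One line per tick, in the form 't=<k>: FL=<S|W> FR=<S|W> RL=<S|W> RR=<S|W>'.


t=0: FL=W FR=S RL=S RR=W
t=3: FL=W FR=S RL=S RR=W
t=13: FL=S FR=W RL=W RR=S
t=23: FL=W FR=S RL=S RR=W
t=30: FL=S FR=W RL=W RR=S
t=34: FL=S FR=W RL=W RR=S

t=0: phase=(14,4,4,14) vs β=13 → FL=W FR=S RL=S RR=W
t=3: phase=(17,7,7,17) vs β=13 → FL=W FR=S RL=S RR=W
t=13: phase=(7,17,17,7) vs β=13 → FL=S FR=W RL=W RR=S
t=23: phase=(17,7,7,17) vs β=13 → FL=W FR=S RL=S RR=W
t=30: phase=(4,14,14,4) vs β=13 → FL=S FR=W RL=W RR=S
t=34: phase=(8,18,18,8) vs β=13 → FL=S FR=W RL=W RR=S


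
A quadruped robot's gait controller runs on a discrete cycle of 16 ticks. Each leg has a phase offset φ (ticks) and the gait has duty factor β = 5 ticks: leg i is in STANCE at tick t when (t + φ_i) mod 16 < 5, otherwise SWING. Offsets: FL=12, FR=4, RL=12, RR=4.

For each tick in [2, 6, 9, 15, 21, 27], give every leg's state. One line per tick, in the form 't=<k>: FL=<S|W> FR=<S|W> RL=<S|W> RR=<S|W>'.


t=2: phase=(14,6,14,6) vs β=5 → FL=W FR=W RL=W RR=W
t=6: phase=(2,10,2,10) vs β=5 → FL=S FR=W RL=S RR=W
t=9: phase=(5,13,5,13) vs β=5 → FL=W FR=W RL=W RR=W
t=15: phase=(11,3,11,3) vs β=5 → FL=W FR=S RL=W RR=S
t=21: phase=(1,9,1,9) vs β=5 → FL=S FR=W RL=S RR=W
t=27: phase=(7,15,7,15) vs β=5 → FL=W FR=W RL=W RR=W

t=2: FL=W FR=W RL=W RR=W
t=6: FL=S FR=W RL=S RR=W
t=9: FL=W FR=W RL=W RR=W
t=15: FL=W FR=S RL=W RR=S
t=21: FL=S FR=W RL=S RR=W
t=27: FL=W FR=W RL=W RR=W


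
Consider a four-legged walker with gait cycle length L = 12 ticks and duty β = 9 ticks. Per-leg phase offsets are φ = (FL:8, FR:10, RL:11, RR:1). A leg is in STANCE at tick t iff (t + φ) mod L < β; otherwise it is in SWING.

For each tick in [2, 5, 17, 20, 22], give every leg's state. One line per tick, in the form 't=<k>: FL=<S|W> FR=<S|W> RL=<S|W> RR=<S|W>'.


t=2: FL=W FR=S RL=S RR=S
t=5: FL=S FR=S RL=S RR=S
t=17: FL=S FR=S RL=S RR=S
t=20: FL=S FR=S RL=S RR=W
t=22: FL=S FR=S RL=W RR=W

t=2: phase=(10,0,1,3) vs β=9 → FL=W FR=S RL=S RR=S
t=5: phase=(1,3,4,6) vs β=9 → FL=S FR=S RL=S RR=S
t=17: phase=(1,3,4,6) vs β=9 → FL=S FR=S RL=S RR=S
t=20: phase=(4,6,7,9) vs β=9 → FL=S FR=S RL=S RR=W
t=22: phase=(6,8,9,11) vs β=9 → FL=S FR=S RL=W RR=W


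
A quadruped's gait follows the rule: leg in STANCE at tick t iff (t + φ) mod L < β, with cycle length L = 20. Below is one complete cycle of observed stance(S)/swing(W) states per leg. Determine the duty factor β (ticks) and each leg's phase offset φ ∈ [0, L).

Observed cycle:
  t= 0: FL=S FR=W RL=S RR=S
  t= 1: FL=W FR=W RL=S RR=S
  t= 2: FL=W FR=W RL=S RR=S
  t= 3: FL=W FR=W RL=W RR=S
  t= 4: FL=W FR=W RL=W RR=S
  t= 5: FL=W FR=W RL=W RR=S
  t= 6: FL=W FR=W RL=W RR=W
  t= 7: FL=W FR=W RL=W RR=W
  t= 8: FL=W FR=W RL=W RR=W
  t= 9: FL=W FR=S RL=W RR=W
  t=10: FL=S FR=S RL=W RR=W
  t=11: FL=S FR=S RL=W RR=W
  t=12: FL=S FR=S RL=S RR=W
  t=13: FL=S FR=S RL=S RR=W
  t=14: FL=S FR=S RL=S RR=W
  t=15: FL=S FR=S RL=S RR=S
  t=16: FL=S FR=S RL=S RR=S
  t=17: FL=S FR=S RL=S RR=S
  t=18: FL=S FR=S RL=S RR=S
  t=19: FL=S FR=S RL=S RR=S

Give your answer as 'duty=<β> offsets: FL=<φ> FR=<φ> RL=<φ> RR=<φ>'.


duty β = stance ticks per leg = 11
FL: stance ticks = 11; W→S at t=10 → φ=10
FR: stance ticks = 11; W→S at t=9 → φ=11
RL: stance ticks = 11; W→S at t=12 → φ=8
RR: stance ticks = 11; W→S at t=15 → φ=5

duty=11 offsets: FL=10 FR=11 RL=8 RR=5


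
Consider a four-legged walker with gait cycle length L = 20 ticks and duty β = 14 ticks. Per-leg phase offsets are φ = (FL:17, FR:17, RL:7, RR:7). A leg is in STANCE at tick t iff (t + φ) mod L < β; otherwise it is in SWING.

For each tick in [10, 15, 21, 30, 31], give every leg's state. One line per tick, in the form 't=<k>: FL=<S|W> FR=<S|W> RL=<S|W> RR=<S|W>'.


t=10: phase=(7,7,17,17) vs β=14 → FL=S FR=S RL=W RR=W
t=15: phase=(12,12,2,2) vs β=14 → FL=S FR=S RL=S RR=S
t=21: phase=(18,18,8,8) vs β=14 → FL=W FR=W RL=S RR=S
t=30: phase=(7,7,17,17) vs β=14 → FL=S FR=S RL=W RR=W
t=31: phase=(8,8,18,18) vs β=14 → FL=S FR=S RL=W RR=W

t=10: FL=S FR=S RL=W RR=W
t=15: FL=S FR=S RL=S RR=S
t=21: FL=W FR=W RL=S RR=S
t=30: FL=S FR=S RL=W RR=W
t=31: FL=S FR=S RL=W RR=W


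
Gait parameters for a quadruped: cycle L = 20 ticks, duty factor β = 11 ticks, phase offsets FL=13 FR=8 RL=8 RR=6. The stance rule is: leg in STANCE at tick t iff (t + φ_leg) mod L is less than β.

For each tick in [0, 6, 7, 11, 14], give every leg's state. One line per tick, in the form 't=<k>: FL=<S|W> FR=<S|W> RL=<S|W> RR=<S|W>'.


t=0: phase=(13,8,8,6) vs β=11 → FL=W FR=S RL=S RR=S
t=6: phase=(19,14,14,12) vs β=11 → FL=W FR=W RL=W RR=W
t=7: phase=(0,15,15,13) vs β=11 → FL=S FR=W RL=W RR=W
t=11: phase=(4,19,19,17) vs β=11 → FL=S FR=W RL=W RR=W
t=14: phase=(7,2,2,0) vs β=11 → FL=S FR=S RL=S RR=S

t=0: FL=W FR=S RL=S RR=S
t=6: FL=W FR=W RL=W RR=W
t=7: FL=S FR=W RL=W RR=W
t=11: FL=S FR=W RL=W RR=W
t=14: FL=S FR=S RL=S RR=S


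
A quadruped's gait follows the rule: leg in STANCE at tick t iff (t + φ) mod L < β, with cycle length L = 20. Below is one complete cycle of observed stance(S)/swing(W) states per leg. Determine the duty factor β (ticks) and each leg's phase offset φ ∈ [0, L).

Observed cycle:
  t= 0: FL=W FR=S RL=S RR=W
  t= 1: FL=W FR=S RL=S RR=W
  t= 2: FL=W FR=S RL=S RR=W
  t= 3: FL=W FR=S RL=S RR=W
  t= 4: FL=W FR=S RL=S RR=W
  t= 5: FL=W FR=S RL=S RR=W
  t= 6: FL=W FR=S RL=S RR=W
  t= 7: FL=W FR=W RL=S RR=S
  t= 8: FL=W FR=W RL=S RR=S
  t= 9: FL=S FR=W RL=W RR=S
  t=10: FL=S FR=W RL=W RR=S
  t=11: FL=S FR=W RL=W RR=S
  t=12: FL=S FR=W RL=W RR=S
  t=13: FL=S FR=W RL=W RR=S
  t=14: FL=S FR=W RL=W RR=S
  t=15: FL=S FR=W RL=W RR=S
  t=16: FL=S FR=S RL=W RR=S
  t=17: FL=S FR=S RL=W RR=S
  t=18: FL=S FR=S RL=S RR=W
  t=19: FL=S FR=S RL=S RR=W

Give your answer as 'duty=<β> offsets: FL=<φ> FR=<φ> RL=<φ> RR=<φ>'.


duty=11 offsets: FL=11 FR=4 RL=2 RR=13

duty β = stance ticks per leg = 11
FL: stance ticks = 11; W→S at t=9 → φ=11
FR: stance ticks = 11; W→S at t=16 → φ=4
RL: stance ticks = 11; W→S at t=18 → φ=2
RR: stance ticks = 11; W→S at t=7 → φ=13


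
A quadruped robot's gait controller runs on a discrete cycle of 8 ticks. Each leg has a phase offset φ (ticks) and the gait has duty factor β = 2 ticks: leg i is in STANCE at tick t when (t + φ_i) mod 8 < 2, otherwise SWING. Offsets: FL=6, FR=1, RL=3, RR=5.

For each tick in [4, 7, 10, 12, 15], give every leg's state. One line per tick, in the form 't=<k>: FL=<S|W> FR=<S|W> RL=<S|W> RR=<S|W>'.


t=4: FL=W FR=W RL=W RR=S
t=7: FL=W FR=S RL=W RR=W
t=10: FL=S FR=W RL=W RR=W
t=12: FL=W FR=W RL=W RR=S
t=15: FL=W FR=S RL=W RR=W

t=4: phase=(2,5,7,1) vs β=2 → FL=W FR=W RL=W RR=S
t=7: phase=(5,0,2,4) vs β=2 → FL=W FR=S RL=W RR=W
t=10: phase=(0,3,5,7) vs β=2 → FL=S FR=W RL=W RR=W
t=12: phase=(2,5,7,1) vs β=2 → FL=W FR=W RL=W RR=S
t=15: phase=(5,0,2,4) vs β=2 → FL=W FR=S RL=W RR=W


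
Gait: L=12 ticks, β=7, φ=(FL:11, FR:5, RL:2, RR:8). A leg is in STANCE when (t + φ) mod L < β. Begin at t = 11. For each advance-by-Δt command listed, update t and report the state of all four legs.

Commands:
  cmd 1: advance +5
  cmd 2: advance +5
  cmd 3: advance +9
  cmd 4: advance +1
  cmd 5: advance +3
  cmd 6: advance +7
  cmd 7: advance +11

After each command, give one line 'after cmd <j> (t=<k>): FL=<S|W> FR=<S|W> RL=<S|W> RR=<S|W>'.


start t=11: FL=W FR=S RL=S RR=W
cmd 1: advance +5 → t=16, phase=(3,9,6,0) → FL=S FR=W RL=S RR=S
cmd 2: advance +5 → t=21, phase=(8,2,11,5) → FL=W FR=S RL=W RR=S
cmd 3: advance +9 → t=30, phase=(5,11,8,2) → FL=S FR=W RL=W RR=S
cmd 4: advance +1 → t=31, phase=(6,0,9,3) → FL=S FR=S RL=W RR=S
cmd 5: advance +3 → t=34, phase=(9,3,0,6) → FL=W FR=S RL=S RR=S
cmd 6: advance +7 → t=41, phase=(4,10,7,1) → FL=S FR=W RL=W RR=S
cmd 7: advance +11 → t=52, phase=(3,9,6,0) → FL=S FR=W RL=S RR=S

after cmd 1 (t=16): FL=S FR=W RL=S RR=S
after cmd 2 (t=21): FL=W FR=S RL=W RR=S
after cmd 3 (t=30): FL=S FR=W RL=W RR=S
after cmd 4 (t=31): FL=S FR=S RL=W RR=S
after cmd 5 (t=34): FL=W FR=S RL=S RR=S
after cmd 6 (t=41): FL=S FR=W RL=W RR=S
after cmd 7 (t=52): FL=S FR=W RL=S RR=S


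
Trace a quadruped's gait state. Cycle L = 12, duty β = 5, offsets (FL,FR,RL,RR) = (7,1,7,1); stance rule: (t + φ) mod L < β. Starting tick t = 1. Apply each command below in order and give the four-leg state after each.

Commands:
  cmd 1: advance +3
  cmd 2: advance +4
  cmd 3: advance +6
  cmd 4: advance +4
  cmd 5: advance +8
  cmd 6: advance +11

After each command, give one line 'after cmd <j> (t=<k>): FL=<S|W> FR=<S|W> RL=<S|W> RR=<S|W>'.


start t=1: FL=W FR=S RL=W RR=S
cmd 1: advance +3 → t=4, phase=(11,5,11,5) → FL=W FR=W RL=W RR=W
cmd 2: advance +4 → t=8, phase=(3,9,3,9) → FL=S FR=W RL=S RR=W
cmd 3: advance +6 → t=14, phase=(9,3,9,3) → FL=W FR=S RL=W RR=S
cmd 4: advance +4 → t=18, phase=(1,7,1,7) → FL=S FR=W RL=S RR=W
cmd 5: advance +8 → t=26, phase=(9,3,9,3) → FL=W FR=S RL=W RR=S
cmd 6: advance +11 → t=37, phase=(8,2,8,2) → FL=W FR=S RL=W RR=S

after cmd 1 (t=4): FL=W FR=W RL=W RR=W
after cmd 2 (t=8): FL=S FR=W RL=S RR=W
after cmd 3 (t=14): FL=W FR=S RL=W RR=S
after cmd 4 (t=18): FL=S FR=W RL=S RR=W
after cmd 5 (t=26): FL=W FR=S RL=W RR=S
after cmd 6 (t=37): FL=W FR=S RL=W RR=S


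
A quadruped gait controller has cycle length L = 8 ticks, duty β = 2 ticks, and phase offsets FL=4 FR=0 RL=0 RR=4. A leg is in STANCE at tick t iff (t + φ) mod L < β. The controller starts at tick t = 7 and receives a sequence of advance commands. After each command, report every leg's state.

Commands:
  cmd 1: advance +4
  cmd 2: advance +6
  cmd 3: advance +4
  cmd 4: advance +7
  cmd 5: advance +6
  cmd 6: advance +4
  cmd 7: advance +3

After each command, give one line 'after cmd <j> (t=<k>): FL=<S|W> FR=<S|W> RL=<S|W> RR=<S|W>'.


start t=7: FL=W FR=W RL=W RR=W
cmd 1: advance +4 → t=11, phase=(7,3,3,7) → FL=W FR=W RL=W RR=W
cmd 2: advance +6 → t=17, phase=(5,1,1,5) → FL=W FR=S RL=S RR=W
cmd 3: advance +4 → t=21, phase=(1,5,5,1) → FL=S FR=W RL=W RR=S
cmd 4: advance +7 → t=28, phase=(0,4,4,0) → FL=S FR=W RL=W RR=S
cmd 5: advance +6 → t=34, phase=(6,2,2,6) → FL=W FR=W RL=W RR=W
cmd 6: advance +4 → t=38, phase=(2,6,6,2) → FL=W FR=W RL=W RR=W
cmd 7: advance +3 → t=41, phase=(5,1,1,5) → FL=W FR=S RL=S RR=W

after cmd 1 (t=11): FL=W FR=W RL=W RR=W
after cmd 2 (t=17): FL=W FR=S RL=S RR=W
after cmd 3 (t=21): FL=S FR=W RL=W RR=S
after cmd 4 (t=28): FL=S FR=W RL=W RR=S
after cmd 5 (t=34): FL=W FR=W RL=W RR=W
after cmd 6 (t=38): FL=W FR=W RL=W RR=W
after cmd 7 (t=41): FL=W FR=S RL=S RR=W


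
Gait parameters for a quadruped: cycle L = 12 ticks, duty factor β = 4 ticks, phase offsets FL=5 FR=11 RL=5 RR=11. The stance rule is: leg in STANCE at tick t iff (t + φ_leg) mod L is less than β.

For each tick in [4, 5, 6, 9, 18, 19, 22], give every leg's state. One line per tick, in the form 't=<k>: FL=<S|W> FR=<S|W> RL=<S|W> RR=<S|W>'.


t=4: FL=W FR=S RL=W RR=S
t=5: FL=W FR=W RL=W RR=W
t=6: FL=W FR=W RL=W RR=W
t=9: FL=S FR=W RL=S RR=W
t=18: FL=W FR=W RL=W RR=W
t=19: FL=S FR=W RL=S RR=W
t=22: FL=S FR=W RL=S RR=W

t=4: phase=(9,3,9,3) vs β=4 → FL=W FR=S RL=W RR=S
t=5: phase=(10,4,10,4) vs β=4 → FL=W FR=W RL=W RR=W
t=6: phase=(11,5,11,5) vs β=4 → FL=W FR=W RL=W RR=W
t=9: phase=(2,8,2,8) vs β=4 → FL=S FR=W RL=S RR=W
t=18: phase=(11,5,11,5) vs β=4 → FL=W FR=W RL=W RR=W
t=19: phase=(0,6,0,6) vs β=4 → FL=S FR=W RL=S RR=W
t=22: phase=(3,9,3,9) vs β=4 → FL=S FR=W RL=S RR=W


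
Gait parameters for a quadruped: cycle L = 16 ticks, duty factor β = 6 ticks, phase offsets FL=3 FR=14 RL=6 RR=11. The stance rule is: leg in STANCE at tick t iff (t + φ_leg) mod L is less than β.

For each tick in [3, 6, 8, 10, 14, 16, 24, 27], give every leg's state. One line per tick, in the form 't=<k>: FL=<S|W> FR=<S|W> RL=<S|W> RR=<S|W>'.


t=3: phase=(6,1,9,14) vs β=6 → FL=W FR=S RL=W RR=W
t=6: phase=(9,4,12,1) vs β=6 → FL=W FR=S RL=W RR=S
t=8: phase=(11,6,14,3) vs β=6 → FL=W FR=W RL=W RR=S
t=10: phase=(13,8,0,5) vs β=6 → FL=W FR=W RL=S RR=S
t=14: phase=(1,12,4,9) vs β=6 → FL=S FR=W RL=S RR=W
t=16: phase=(3,14,6,11) vs β=6 → FL=S FR=W RL=W RR=W
t=24: phase=(11,6,14,3) vs β=6 → FL=W FR=W RL=W RR=S
t=27: phase=(14,9,1,6) vs β=6 → FL=W FR=W RL=S RR=W

t=3: FL=W FR=S RL=W RR=W
t=6: FL=W FR=S RL=W RR=S
t=8: FL=W FR=W RL=W RR=S
t=10: FL=W FR=W RL=S RR=S
t=14: FL=S FR=W RL=S RR=W
t=16: FL=S FR=W RL=W RR=W
t=24: FL=W FR=W RL=W RR=S
t=27: FL=W FR=W RL=S RR=W


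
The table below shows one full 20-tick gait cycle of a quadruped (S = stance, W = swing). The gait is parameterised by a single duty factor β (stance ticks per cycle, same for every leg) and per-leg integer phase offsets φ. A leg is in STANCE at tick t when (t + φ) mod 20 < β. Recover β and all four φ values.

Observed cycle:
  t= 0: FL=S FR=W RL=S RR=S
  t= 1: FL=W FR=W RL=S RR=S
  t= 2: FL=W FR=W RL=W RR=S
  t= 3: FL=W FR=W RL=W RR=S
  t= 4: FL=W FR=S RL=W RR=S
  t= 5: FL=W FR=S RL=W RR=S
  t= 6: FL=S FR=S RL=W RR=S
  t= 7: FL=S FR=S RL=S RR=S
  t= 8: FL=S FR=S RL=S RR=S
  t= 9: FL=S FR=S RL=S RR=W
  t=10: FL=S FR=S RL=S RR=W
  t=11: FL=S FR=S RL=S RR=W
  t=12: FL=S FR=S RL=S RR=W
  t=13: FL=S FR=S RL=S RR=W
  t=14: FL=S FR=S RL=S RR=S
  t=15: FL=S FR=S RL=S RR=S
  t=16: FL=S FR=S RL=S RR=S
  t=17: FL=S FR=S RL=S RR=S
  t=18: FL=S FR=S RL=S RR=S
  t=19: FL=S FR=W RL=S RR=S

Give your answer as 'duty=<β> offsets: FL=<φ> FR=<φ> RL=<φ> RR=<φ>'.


duty β = stance ticks per leg = 15
FL: stance ticks = 15; W→S at t=6 → φ=14
FR: stance ticks = 15; W→S at t=4 → φ=16
RL: stance ticks = 15; W→S at t=7 → φ=13
RR: stance ticks = 15; W→S at t=14 → φ=6

duty=15 offsets: FL=14 FR=16 RL=13 RR=6


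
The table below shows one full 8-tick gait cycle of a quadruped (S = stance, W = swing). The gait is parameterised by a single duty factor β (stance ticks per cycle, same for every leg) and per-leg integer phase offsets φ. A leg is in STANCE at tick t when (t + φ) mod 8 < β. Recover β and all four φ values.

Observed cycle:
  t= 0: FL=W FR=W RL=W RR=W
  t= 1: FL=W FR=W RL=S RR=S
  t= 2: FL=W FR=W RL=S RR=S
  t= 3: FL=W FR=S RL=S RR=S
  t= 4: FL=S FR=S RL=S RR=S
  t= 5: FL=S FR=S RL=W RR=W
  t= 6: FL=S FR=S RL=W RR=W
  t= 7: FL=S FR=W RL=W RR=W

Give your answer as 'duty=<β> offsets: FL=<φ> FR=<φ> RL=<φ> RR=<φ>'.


duty β = stance ticks per leg = 4
FL: stance ticks = 4; W→S at t=4 → φ=4
FR: stance ticks = 4; W→S at t=3 → φ=5
RL: stance ticks = 4; W→S at t=1 → φ=7
RR: stance ticks = 4; W→S at t=1 → φ=7

duty=4 offsets: FL=4 FR=5 RL=7 RR=7


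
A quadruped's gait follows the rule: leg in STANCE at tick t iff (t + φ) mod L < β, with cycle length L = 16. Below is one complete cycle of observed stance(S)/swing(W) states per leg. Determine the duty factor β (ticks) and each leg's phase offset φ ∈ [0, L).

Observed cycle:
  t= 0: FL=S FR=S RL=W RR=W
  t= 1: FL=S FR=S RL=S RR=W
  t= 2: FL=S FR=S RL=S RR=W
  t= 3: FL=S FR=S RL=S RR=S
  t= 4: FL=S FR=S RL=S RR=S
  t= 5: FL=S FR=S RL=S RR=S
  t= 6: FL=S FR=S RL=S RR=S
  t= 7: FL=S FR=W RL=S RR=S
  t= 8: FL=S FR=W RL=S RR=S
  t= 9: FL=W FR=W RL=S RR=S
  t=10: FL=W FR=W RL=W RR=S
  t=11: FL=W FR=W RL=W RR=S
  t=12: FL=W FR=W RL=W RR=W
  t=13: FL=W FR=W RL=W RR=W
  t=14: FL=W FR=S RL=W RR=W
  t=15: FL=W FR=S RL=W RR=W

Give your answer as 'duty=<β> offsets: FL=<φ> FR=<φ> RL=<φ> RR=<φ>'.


duty β = stance ticks per leg = 9
FL: stance ticks = 9; W→S at t=0 → φ=0
FR: stance ticks = 9; W→S at t=14 → φ=2
RL: stance ticks = 9; W→S at t=1 → φ=15
RR: stance ticks = 9; W→S at t=3 → φ=13

duty=9 offsets: FL=0 FR=2 RL=15 RR=13


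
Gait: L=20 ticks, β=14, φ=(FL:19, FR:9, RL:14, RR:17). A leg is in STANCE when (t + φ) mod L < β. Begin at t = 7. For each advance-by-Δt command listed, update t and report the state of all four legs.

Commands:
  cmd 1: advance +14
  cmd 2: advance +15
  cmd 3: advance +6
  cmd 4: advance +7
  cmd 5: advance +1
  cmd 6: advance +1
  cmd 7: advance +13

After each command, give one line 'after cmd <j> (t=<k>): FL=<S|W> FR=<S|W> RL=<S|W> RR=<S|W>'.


start t=7: FL=S FR=W RL=S RR=S
cmd 1: advance +14 → t=21, phase=(0,10,15,18) → FL=S FR=S RL=W RR=W
cmd 2: advance +15 → t=36, phase=(15,5,10,13) → FL=W FR=S RL=S RR=S
cmd 3: advance +6 → t=42, phase=(1,11,16,19) → FL=S FR=S RL=W RR=W
cmd 4: advance +7 → t=49, phase=(8,18,3,6) → FL=S FR=W RL=S RR=S
cmd 5: advance +1 → t=50, phase=(9,19,4,7) → FL=S FR=W RL=S RR=S
cmd 6: advance +1 → t=51, phase=(10,0,5,8) → FL=S FR=S RL=S RR=S
cmd 7: advance +13 → t=64, phase=(3,13,18,1) → FL=S FR=S RL=W RR=S

after cmd 1 (t=21): FL=S FR=S RL=W RR=W
after cmd 2 (t=36): FL=W FR=S RL=S RR=S
after cmd 3 (t=42): FL=S FR=S RL=W RR=W
after cmd 4 (t=49): FL=S FR=W RL=S RR=S
after cmd 5 (t=50): FL=S FR=W RL=S RR=S
after cmd 6 (t=51): FL=S FR=S RL=S RR=S
after cmd 7 (t=64): FL=S FR=S RL=W RR=S


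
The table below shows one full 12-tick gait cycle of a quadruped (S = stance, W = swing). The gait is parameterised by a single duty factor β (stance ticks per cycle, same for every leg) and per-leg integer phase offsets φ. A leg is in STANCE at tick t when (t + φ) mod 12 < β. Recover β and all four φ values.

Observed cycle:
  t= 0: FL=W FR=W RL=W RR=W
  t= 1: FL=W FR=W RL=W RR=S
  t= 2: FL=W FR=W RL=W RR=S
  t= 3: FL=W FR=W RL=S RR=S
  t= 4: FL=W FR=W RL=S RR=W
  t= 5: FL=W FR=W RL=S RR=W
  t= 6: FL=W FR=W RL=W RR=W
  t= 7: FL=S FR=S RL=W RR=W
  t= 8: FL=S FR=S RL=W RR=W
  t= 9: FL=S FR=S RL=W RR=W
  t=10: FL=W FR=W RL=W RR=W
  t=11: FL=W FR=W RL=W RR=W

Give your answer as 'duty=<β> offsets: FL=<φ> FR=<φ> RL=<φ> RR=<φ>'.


duty=3 offsets: FL=5 FR=5 RL=9 RR=11

duty β = stance ticks per leg = 3
FL: stance ticks = 3; W→S at t=7 → φ=5
FR: stance ticks = 3; W→S at t=7 → φ=5
RL: stance ticks = 3; W→S at t=3 → φ=9
RR: stance ticks = 3; W→S at t=1 → φ=11


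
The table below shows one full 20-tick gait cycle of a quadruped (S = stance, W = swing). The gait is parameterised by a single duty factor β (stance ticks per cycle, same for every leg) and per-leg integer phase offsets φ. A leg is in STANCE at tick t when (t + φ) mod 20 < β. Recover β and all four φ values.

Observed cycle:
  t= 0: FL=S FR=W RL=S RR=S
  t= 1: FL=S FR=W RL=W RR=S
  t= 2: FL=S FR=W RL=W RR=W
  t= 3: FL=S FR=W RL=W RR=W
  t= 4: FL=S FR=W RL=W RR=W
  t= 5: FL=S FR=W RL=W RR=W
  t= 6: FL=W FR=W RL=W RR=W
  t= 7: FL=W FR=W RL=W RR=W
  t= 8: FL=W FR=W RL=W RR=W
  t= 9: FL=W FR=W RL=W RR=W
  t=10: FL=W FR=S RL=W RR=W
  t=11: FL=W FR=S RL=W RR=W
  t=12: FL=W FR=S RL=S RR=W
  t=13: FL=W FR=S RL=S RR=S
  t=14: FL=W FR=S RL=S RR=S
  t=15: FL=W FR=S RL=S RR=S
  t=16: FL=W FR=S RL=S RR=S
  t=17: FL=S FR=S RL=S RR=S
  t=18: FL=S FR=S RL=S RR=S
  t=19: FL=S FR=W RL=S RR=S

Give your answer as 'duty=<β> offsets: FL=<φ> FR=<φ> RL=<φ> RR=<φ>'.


duty β = stance ticks per leg = 9
FL: stance ticks = 9; W→S at t=17 → φ=3
FR: stance ticks = 9; W→S at t=10 → φ=10
RL: stance ticks = 9; W→S at t=12 → φ=8
RR: stance ticks = 9; W→S at t=13 → φ=7

duty=9 offsets: FL=3 FR=10 RL=8 RR=7


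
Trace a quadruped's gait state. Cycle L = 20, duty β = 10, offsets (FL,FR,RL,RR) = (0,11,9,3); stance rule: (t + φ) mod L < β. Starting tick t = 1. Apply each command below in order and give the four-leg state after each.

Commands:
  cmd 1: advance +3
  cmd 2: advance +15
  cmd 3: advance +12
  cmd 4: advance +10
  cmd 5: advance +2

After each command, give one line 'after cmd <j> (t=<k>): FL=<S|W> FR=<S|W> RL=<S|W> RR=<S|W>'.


start t=1: FL=S FR=W RL=W RR=S
cmd 1: advance +3 → t=4, phase=(4,15,13,7) → FL=S FR=W RL=W RR=S
cmd 2: advance +15 → t=19, phase=(19,10,8,2) → FL=W FR=W RL=S RR=S
cmd 3: advance +12 → t=31, phase=(11,2,0,14) → FL=W FR=S RL=S RR=W
cmd 4: advance +10 → t=41, phase=(1,12,10,4) → FL=S FR=W RL=W RR=S
cmd 5: advance +2 → t=43, phase=(3,14,12,6) → FL=S FR=W RL=W RR=S

after cmd 1 (t=4): FL=S FR=W RL=W RR=S
after cmd 2 (t=19): FL=W FR=W RL=S RR=S
after cmd 3 (t=31): FL=W FR=S RL=S RR=W
after cmd 4 (t=41): FL=S FR=W RL=W RR=S
after cmd 5 (t=43): FL=S FR=W RL=W RR=S


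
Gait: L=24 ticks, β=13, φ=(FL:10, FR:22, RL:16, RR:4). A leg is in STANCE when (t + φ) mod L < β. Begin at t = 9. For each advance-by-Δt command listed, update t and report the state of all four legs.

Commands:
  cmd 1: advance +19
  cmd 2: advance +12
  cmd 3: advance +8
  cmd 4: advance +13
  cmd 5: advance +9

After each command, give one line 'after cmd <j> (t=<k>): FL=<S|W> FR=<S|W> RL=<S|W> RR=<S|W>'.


start t=9: FL=W FR=S RL=S RR=W
cmd 1: advance +19 → t=28, phase=(14,2,20,8) → FL=W FR=S RL=W RR=S
cmd 2: advance +12 → t=40, phase=(2,14,8,20) → FL=S FR=W RL=S RR=W
cmd 3: advance +8 → t=48, phase=(10,22,16,4) → FL=S FR=W RL=W RR=S
cmd 4: advance +13 → t=61, phase=(23,11,5,17) → FL=W FR=S RL=S RR=W
cmd 5: advance +9 → t=70, phase=(8,20,14,2) → FL=S FR=W RL=W RR=S

after cmd 1 (t=28): FL=W FR=S RL=W RR=S
after cmd 2 (t=40): FL=S FR=W RL=S RR=W
after cmd 3 (t=48): FL=S FR=W RL=W RR=S
after cmd 4 (t=61): FL=W FR=S RL=S RR=W
after cmd 5 (t=70): FL=S FR=W RL=W RR=S


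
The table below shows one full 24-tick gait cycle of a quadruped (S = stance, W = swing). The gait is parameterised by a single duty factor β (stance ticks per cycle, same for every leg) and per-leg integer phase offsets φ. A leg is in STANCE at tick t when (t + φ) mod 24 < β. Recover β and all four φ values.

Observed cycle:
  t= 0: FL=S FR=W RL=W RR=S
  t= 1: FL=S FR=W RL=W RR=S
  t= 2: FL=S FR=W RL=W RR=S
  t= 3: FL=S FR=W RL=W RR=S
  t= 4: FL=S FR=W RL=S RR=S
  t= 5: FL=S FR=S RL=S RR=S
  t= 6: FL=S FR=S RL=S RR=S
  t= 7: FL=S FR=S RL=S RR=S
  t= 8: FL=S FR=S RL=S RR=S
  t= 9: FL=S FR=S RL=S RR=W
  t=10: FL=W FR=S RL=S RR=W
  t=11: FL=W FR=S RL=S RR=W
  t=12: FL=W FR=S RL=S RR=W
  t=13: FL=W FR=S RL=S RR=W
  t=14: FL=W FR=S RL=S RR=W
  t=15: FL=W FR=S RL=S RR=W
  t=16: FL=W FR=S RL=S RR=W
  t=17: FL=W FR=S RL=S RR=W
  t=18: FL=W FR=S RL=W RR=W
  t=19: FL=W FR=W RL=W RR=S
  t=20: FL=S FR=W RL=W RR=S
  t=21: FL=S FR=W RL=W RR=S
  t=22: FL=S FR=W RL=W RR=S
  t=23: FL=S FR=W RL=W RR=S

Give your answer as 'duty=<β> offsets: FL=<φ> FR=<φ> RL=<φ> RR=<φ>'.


duty=14 offsets: FL=4 FR=19 RL=20 RR=5

duty β = stance ticks per leg = 14
FL: stance ticks = 14; W→S at t=20 → φ=4
FR: stance ticks = 14; W→S at t=5 → φ=19
RL: stance ticks = 14; W→S at t=4 → φ=20
RR: stance ticks = 14; W→S at t=19 → φ=5
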